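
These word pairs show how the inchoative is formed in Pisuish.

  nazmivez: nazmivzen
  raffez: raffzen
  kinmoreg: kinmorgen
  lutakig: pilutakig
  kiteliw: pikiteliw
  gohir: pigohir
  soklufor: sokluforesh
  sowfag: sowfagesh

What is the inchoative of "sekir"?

kinmoreg and lutakig both end in -g yet inflect differently (kinmorgen, pilutakig), so the final letter is not what conditions the rule; the last vowel is.
"sekir" has last vowel 'i'. The stems whose last vowel is 'i' (lutakig → pilutakig, kiteliw → pikiteliw, gohir → pigohir) add the prefix pi-.
So sekir → pisekir.

pisekir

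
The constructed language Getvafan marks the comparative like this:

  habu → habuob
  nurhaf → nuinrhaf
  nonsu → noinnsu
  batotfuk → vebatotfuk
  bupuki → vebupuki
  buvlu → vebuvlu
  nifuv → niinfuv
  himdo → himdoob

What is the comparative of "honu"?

honuob

buvlu and nonsu both end in -u yet inflect differently (vebuvlu, noinnsu), so the final letter is not what conditions the rule; the first letter is.
"honu" begins with h-. The stems beginning with h- (habu → habuob, himdo → himdoob) add -ob.
The other patterns: stems beginning with b- add the prefix ve-; stems beginning with n- insert -in- after the first vowel.
So honu → honuob.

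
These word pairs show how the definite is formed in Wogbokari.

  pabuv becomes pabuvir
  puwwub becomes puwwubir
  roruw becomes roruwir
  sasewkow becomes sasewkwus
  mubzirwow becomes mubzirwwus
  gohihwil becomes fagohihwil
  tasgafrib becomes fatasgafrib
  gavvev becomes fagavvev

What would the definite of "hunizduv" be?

hunizduvir

roruw and sasewkow both end in -w yet inflect differently (roruwir, sasewkwus), so the final letter is not what conditions the rule; the last vowel is.
"hunizduv" has last vowel 'u'. The stems whose last vowel is 'u' (pabuv → pabuvir, puwwub → puwwubir, roruw → roruwir) add -ir.
So hunizduv → hunizduvir.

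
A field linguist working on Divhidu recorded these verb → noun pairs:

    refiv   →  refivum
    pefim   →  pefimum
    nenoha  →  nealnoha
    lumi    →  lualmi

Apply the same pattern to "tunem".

lumi and pefim both have last vowel 'i' yet inflect differently (lualmi, pefimum), so the last vowel is not what conditions the rule; whether the stem ends in a vowel or a consonant is.
"tunem" ends in a consonant. The stems ending in a consonant (pefim → pefimum, refiv → refivum) add -um.
The other pattern: stems ending in a vowel insert -al- after the first vowel.
So tunem → tunemum.

tunemum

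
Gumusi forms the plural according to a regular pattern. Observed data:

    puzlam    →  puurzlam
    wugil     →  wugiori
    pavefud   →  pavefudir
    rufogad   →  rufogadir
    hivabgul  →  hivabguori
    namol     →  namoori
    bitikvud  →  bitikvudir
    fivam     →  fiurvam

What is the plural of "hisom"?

hivabgul and bitikvud both have last vowel 'u' yet inflect differently (hivabguori, bitikvudir), so the last vowel is not what conditions the rule; the final letter is.
"hisom" ends in -m. The stems ending in -m (fivam → fiurvam, puzlam → puurzlam) insert -ur- after the first vowel.
The other patterns: stems ending in -l drop the final letter and add -ori; stems ending in -d add -ir.
So hisom → hiursom.

hiursom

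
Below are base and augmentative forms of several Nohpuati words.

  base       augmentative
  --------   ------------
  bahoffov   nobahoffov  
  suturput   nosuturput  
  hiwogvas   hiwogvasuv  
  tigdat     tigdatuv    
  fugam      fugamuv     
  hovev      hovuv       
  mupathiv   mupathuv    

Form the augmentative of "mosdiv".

mosduv

"mosdiv" has last vowel 'i'. The one such stem in the data (mupathiv → mupathuv) changes the last vowel to 'u' (as does hovev), so the same rule applies.
The other patterns: stems whose last vowel is 'o' or 'u' add the prefix no-; stems whose last vowel is 'a' add -uv.
So mosdiv → mosduv.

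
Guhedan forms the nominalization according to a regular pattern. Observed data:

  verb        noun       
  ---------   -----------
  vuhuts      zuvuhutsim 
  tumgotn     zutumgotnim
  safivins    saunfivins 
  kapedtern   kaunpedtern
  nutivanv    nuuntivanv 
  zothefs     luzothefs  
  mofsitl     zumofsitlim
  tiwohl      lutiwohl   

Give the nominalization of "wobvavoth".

tiwohl and mofsitl both end in -l yet inflect differently (lutiwohl, zumofsitlim), so the final letter is not what conditions the rule; the second-to-last letter is.
"wobvavoth" has second-to-last letter 't'. The stems whose second-to-last letter is 't' (mofsitl → zumofsitlim, vuhuts → zuvuhutsim, tumgotn → zutumgotnim) add zu- … -im around the stem.
The other patterns: stems whose second-to-last letter is 'f' or 'h' add the prefix lu-; stems whose second-to-last letter is 'n' or 'r' insert -un- after the first vowel.
So wobvavoth → zuwobvavothim.

zuwobvavothim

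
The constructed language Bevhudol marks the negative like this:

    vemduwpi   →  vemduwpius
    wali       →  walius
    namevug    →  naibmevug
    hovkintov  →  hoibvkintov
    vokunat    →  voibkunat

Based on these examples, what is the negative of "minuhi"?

"minuhi" ends in a vowel. The stems ending in a vowel (vemduwpi → vemduwpius, wali → walius) add -us.
So minuhi → minuhius.

minuhius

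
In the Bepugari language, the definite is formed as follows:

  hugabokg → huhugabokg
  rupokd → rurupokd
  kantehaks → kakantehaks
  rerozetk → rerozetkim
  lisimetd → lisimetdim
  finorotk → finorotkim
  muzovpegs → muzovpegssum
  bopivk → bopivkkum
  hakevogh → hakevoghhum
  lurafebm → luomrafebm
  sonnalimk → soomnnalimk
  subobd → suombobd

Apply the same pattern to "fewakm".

"fewakm" has second-to-last letter 'k'. The stems whose second-to-last letter is 'k' (hugabokg → huhugabokg, rupokd → rurupokd, kantehaks → kakantehaks) repeat the first consonant+vowel as a prefix.
The other patterns: stems whose second-to-last letter is 't' add -im; stems whose second-to-last letter is 'g' or 'v' double the final consonant and add -um; stems whose second-to-last letter is 'b' or 'm' insert -om- after the first vowel.
So fewakm → fefewakm.

fefewakm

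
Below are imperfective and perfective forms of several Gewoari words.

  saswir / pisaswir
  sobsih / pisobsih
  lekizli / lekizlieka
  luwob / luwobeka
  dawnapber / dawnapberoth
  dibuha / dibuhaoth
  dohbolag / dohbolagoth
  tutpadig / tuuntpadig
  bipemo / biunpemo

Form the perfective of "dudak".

"dudak" begins with d-. The stems beginning with d- (dawnapber → dawnapberoth, dibuha → dibuhaoth, dohbolag → dohbolagoth) add -oth.
The other patterns: stems beginning with s- add the prefix pi-; stems beginning with l- add -eka; stems beginning with b- or t- insert -un- after the first vowel.
So dudak → dudakoth.

dudakoth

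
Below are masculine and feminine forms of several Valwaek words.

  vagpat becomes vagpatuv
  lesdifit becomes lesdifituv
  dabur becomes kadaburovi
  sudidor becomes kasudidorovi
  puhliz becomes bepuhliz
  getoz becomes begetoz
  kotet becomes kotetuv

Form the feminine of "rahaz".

berahaz

"rahaz" ends in -z. The stems ending in -z (puhliz → bepuhliz, getoz → begetoz) add the prefix be-.
So rahaz → berahaz.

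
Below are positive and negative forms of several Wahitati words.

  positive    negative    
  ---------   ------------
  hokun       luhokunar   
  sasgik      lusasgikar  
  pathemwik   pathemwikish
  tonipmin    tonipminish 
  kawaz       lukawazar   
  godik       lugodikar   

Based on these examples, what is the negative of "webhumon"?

webhumonish

godik and pathemwik both end in -k yet inflect differently (lugodikar, pathemwikish), so the final letter is not what conditions the rule; the number of vowels is.
"webhumon" has 3 vowels. The stems with 3 vowels (pathemwik → pathemwikish, tonipmin → tonipminish) add -ish.
So webhumon → webhumonish.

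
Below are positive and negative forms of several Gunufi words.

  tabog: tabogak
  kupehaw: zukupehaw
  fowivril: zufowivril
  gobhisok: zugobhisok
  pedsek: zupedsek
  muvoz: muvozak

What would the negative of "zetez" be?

"zetez" ends in -z. The one such stem in the data (muvoz → muvozak) adds -ak, so the same rule applies.
So zetez → zetezak.

zetezak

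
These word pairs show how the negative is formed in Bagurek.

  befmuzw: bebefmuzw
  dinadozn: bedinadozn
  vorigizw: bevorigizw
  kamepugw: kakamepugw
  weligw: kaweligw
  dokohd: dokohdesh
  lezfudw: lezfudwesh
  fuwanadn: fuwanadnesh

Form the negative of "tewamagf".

katewamagf

"tewamagf" has second-to-last letter 'g'. The stems whose second-to-last letter is 'g' (kamepugw → kakamepugw, weligw → kaweligw) add the prefix ka-.
The other patterns: stems whose second-to-last letter is 'z' add the prefix be-; stems whose second-to-last letter is 'd' or 'h' add -esh.
So tewamagf → katewamagf.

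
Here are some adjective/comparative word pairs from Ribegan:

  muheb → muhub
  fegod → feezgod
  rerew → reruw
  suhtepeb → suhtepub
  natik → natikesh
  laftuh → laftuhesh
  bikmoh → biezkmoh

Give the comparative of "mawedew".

maweduw

"mawedew" has last vowel 'e'. The stems whose last vowel is 'e' (muheb → muhub, suhtepeb → suhtepub, rerew → reruw) change the last vowel to 'u'.
So mawedew → maweduw.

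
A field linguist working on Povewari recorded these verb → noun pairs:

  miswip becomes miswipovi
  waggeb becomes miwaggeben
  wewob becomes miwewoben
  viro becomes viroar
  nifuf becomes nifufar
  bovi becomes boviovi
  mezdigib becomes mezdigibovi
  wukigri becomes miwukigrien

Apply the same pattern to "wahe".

miwaheen

wukigri and bovi both end in -i yet inflect differently (miwukigrien, boviovi), so the final letter is not what conditions the rule; the first letter is.
"wahe" begins with w-. The stems beginning with w- (wewob → miwewoben, wukigri → miwukigrien, waggeb → miwaggeben) add mi- … -en around the stem.
The other patterns: stems beginning with n- or v- add -ar; stems beginning with b- or m- add -ovi.
So wahe → miwaheen.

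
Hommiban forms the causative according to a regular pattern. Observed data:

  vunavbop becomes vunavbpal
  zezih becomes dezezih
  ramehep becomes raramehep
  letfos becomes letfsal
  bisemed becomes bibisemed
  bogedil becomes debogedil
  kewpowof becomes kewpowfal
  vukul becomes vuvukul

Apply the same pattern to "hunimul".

"hunimul" has last vowel 'u'. The one such stem in the data (vukul → vuvukul) repeats the first consonant+vowel as a prefix (as do ramehep, bisemed), so the same rule applies.
The other patterns: stems whose last vowel is 'o' delete the last vowel and add -al; stems whose last vowel is 'i' add the prefix de-.
So hunimul → huhunimul.

huhunimul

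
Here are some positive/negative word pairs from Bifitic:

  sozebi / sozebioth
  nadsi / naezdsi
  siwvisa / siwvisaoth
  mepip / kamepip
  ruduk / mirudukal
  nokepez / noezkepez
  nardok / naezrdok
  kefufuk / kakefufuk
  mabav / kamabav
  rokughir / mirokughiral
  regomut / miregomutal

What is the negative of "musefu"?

kamusefu

sozebi and nadsi both end in -i yet inflect differently (sozebioth, naezdsi), so the final letter is not what conditions the rule; the first letter is.
"musefu" begins with m-. The stems beginning with m- (mepip → kamepip, mabav → kamabav) add the prefix ka-.
So musefu → kamusefu.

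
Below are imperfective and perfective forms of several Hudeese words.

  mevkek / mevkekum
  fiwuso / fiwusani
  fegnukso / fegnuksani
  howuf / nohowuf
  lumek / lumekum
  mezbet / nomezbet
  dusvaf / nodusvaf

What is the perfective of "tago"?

"tago" ends in -o. The stems ending in -o (fiwuso → fiwusani, fegnukso → fegnuksani) drop the final letter and add -ani.
So tago → tagani.

tagani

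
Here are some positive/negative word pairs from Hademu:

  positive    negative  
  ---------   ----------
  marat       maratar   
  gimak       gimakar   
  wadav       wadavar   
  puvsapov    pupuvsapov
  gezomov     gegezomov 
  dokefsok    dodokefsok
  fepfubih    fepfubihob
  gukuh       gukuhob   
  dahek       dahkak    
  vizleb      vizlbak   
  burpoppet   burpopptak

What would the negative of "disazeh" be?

"disazeh" has last vowel 'e'. The stems whose last vowel is 'e' (dahek → dahkak, vizleb → vizlbak, burpoppet → burpopptak) delete the last vowel and add -ak.
The other patterns: stems whose last vowel is 'a' add -ar; stems whose last vowel is 'o' repeat the first consonant+vowel as a prefix; stems whose last vowel is 'i' or 'u' add -ob.
So disazeh → disazhak.

disazhak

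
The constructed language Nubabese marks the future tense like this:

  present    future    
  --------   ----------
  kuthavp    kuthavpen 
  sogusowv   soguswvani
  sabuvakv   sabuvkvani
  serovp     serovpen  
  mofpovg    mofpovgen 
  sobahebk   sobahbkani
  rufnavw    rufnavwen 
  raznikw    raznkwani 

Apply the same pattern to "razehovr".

rufnavw and raznikw both end in -w yet inflect differently (rufnavwen, raznkwani), so the final letter is not what conditions the rule; the second-to-last letter is.
"razehovr" has second-to-last letter 'v'. The stems whose second-to-last letter is 'v' (mofpovg → mofpovgen, kuthavp → kuthavpen, serovp → serovpen) add -en.
So razehovr → razehovren.

razehovren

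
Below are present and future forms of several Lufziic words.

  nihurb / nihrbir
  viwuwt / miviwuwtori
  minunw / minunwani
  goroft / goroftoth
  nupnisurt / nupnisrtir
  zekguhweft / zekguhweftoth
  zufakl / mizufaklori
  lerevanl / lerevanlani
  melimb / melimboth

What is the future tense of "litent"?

litentani

"litent" has second-to-last letter 'n'. The stems whose second-to-last letter is 'n' (minunw → minunwani, lerevanl → lerevanlani) add -ani.
The other patterns: stems whose second-to-last letter is 'r' delete the last vowel and add -ir; stems whose second-to-last letter is 'f' or 'm' add -oth; stems whose second-to-last letter is 'k' or 'w' add mi- … -ori around the stem.
So litent → litentani.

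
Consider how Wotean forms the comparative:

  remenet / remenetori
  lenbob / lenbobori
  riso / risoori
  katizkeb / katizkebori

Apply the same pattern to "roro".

roroori

Every pair shown (remenet → remenetori, lenbob → lenbobori, riso → risoori, …) follows the same rule: add -ori.
So roro → roroori.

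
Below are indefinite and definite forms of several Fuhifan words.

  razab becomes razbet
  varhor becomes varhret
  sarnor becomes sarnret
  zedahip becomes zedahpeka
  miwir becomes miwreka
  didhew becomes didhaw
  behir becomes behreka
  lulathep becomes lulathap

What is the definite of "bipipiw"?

lulathep and zedahip both end in -p yet inflect differently (lulathap, zedahpeka), so the final letter is not what conditions the rule; the last vowel is.
"bipipiw" has last vowel 'i'. The stems whose last vowel is 'i' (zedahip → zedahpeka, behir → behreka, miwir → miwreka) delete the last vowel and add -eka.
The other patterns: stems whose last vowel is 'e' change the last vowel to 'a'; stems whose last vowel is 'a' or 'o' delete the last vowel and add -et.
So bipipiw → bipipweka.

bipipweka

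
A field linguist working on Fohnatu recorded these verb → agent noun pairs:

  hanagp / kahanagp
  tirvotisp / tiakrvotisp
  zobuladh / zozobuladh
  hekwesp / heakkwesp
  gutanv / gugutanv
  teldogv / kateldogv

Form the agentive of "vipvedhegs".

"vipvedhegs" has second-to-last letter 'g'. The stems whose second-to-last letter is 'g' (hanagp → kahanagp, teldogv → kateldogv) add the prefix ka-.
The other patterns: stems whose second-to-last letter is 's' insert -ak- after the first vowel; stems whose second-to-last letter is 'd' or 'n' repeat the first consonant+vowel as a prefix.
So vipvedhegs → kavipvedhegs.

kavipvedhegs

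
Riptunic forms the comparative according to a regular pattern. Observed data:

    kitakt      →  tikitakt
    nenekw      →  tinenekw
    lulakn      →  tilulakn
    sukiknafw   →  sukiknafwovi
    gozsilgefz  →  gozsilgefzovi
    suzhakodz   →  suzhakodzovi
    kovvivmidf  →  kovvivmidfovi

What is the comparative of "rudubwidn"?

rudubwidnovi

nenekw and sukiknafw both end in -w yet inflect differently (tinenekw, sukiknafwovi), so the final letter is not what conditions the rule; the second-to-last letter is.
"rudubwidn" has second-to-last letter 'd'. The stems whose second-to-last letter is 'd' (suzhakodz → suzhakodzovi, kovvivmidf → kovvivmidfovi) add -ovi.
The other pattern: stems whose second-to-last letter is 'k' add the prefix ti-.
So rudubwidn → rudubwidnovi.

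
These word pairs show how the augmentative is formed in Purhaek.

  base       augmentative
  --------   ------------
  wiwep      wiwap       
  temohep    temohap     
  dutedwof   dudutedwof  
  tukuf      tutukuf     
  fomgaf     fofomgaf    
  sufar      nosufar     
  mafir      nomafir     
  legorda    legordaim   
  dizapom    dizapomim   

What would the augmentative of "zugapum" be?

zugapumim

fomgaf and sufar both have last vowel 'a' yet inflect differently (fofomgaf, nosufar), so the last vowel is not what conditions the rule; the final letter is.
"zugapum" ends in -m. The one such stem in the data (dizapom → dizapomim) adds -im, so the same rule applies.
So zugapum → zugapumim.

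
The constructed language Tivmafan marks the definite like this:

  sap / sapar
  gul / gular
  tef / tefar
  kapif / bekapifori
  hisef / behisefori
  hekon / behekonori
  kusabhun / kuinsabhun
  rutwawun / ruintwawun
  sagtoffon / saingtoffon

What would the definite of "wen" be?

wenar

"wen" has 1 vowel. The stems with 1 vowel (sap → sapar, gul → gular, tef → tefar) add -ar.
So wen → wenar.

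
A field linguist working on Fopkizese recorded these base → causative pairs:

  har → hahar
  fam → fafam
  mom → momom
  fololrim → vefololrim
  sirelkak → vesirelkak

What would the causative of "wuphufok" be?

"wuphufok" has 3 vowels. The stems with 3 vowels (fololrim → vefololrim, sirelkak → vesirelkak) add the prefix ve-.
So wuphufok → vewuphufok.

vewuphufok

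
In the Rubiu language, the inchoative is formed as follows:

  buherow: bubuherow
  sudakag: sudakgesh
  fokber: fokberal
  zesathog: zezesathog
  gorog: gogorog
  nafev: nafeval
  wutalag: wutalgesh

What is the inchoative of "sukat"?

suktesh

zesathog and sudakag both end in -g yet inflect differently (zezesathog, sudakgesh), so the final letter is not what conditions the rule; the last vowel is.
"sukat" has last vowel 'a'. The stems whose last vowel is 'a' (sudakag → sudakgesh, wutalag → wutalgesh) delete the last vowel and add -esh.
The other patterns: stems whose last vowel is 'o' repeat the first consonant+vowel as a prefix; stems whose last vowel is 'e' add -al.
So sukat → suktesh.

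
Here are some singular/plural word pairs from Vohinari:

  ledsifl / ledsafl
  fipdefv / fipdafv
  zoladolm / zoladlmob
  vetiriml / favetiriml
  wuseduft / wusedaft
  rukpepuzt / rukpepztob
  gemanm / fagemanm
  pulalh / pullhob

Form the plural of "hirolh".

hirlhob

wuseduft and rukpepuzt both end in -t yet inflect differently (wusedaft, rukpepztob), so the final letter is not what conditions the rule; the second-to-last letter is.
"hirolh" has second-to-last letter 'l'. The stems whose second-to-last letter is 'l' (zoladolm → zoladlmob, pulalh → pullhob) delete the last vowel and add -ob.
So hirolh → hirlhob.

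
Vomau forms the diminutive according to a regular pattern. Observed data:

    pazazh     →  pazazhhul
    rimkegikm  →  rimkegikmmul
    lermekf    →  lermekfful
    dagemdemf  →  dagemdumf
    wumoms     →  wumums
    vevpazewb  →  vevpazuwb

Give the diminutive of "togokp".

togokppul

lermekf and dagemdemf both end in -f yet inflect differently (lermekfful, dagemdumf), so the final letter is not what conditions the rule; the second-to-last letter is.
"togokp" has second-to-last letter 'k'. The stems whose second-to-last letter is 'k' (rimkegikm → rimkegikmmul, lermekf → lermekfful) double the final consonant and add -ul.
So togokp → togokppul.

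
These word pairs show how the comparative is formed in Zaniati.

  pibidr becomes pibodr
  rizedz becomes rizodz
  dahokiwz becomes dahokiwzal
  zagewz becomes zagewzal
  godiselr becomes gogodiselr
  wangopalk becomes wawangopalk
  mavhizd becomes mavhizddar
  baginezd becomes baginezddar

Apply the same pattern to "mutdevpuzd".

rizedz and dahokiwz both end in -z yet inflect differently (rizodz, dahokiwzal), so the final letter is not what conditions the rule; the second-to-last letter is.
"mutdevpuzd" has second-to-last letter 'z'. The stems whose second-to-last letter is 'z' (mavhizd → mavhizddar, baginezd → baginezddar) double the final consonant and add -ar.
The other patterns: stems whose second-to-last letter is 'd' change the last vowel to 'o'; stems whose second-to-last letter is 'w' add -al; stems whose second-to-last letter is 'l' repeat the first consonant+vowel as a prefix.
So mutdevpuzd → mutdevpuzddar.

mutdevpuzddar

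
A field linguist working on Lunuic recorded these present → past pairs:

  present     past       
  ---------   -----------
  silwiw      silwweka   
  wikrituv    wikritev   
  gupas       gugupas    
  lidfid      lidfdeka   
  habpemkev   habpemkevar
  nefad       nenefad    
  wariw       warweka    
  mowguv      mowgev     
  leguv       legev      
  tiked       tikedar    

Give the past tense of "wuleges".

wulegesar

"wuleges" has last vowel 'e'. The stems whose last vowel is 'e' (tiked → tikedar, habpemkev → habpemkevar) add -ar.
So wuleges → wulegesar.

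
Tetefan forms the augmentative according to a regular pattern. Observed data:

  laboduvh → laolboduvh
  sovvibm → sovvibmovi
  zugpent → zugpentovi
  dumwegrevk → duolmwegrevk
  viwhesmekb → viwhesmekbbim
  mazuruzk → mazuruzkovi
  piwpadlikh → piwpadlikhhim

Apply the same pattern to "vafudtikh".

vafudtikhhim

"vafudtikh" has second-to-last letter 'k'. The stems whose second-to-last letter is 'k' (piwpadlikh → piwpadlikhhim, viwhesmekb → viwhesmekbbim) double the final consonant and add -im.
The other patterns: stems whose second-to-last letter is 'v' insert -ol- after the first vowel; stems whose second-to-last letter is 'b', 'n' or 'z' add -ovi.
So vafudtikh → vafudtikhhim.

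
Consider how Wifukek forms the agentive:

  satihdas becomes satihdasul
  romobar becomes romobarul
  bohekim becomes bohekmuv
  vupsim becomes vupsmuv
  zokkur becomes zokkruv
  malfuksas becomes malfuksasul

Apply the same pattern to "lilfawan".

lilfawanul

"lilfawan" has last vowel 'a'. The stems whose last vowel is 'a' (romobar → romobarul, satihdas → satihdasul, malfuksas → malfuksasul) add -ul.
So lilfawan → lilfawanul.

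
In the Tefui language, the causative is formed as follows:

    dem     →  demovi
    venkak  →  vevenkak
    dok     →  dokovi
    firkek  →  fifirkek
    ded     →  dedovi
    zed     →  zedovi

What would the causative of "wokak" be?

wowokak

dok and firkek both end in -k yet inflect differently (dokovi, fifirkek), so the final letter is not what conditions the rule; the number of vowels is.
"wokak" has 2 vowels. The stems with 2 vowels (firkek → fifirkek, venkak → vevenkak) repeat the first consonant+vowel as a prefix.
So wokak → wowokak.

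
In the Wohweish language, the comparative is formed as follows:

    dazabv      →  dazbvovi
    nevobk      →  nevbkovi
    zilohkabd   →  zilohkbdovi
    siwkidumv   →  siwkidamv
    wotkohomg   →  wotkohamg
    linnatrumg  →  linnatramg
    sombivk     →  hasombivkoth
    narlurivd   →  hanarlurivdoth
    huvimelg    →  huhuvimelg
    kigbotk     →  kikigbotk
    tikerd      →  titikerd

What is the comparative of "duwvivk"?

"duwvivk" has second-to-last letter 'v'. The stems whose second-to-last letter is 'v' (sombivk → hasombivkoth, narlurivd → hanarlurivdoth) add ha- … -oth around the stem.
So duwvivk → haduwvivkoth.

haduwvivkoth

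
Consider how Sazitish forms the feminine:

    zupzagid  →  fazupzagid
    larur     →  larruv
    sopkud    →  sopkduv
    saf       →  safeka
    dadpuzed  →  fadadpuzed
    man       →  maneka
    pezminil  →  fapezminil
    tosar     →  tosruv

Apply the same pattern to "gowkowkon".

sopkud and dadpuzed both end in -d yet inflect differently (sopkduv, fadadpuzed), so the final letter is not what conditions the rule; the number of vowels is.
"gowkowkon" has 3 vowels. The stems with 3 vowels (pezminil → fapezminil, dadpuzed → fadadpuzed, zupzagid → fazupzagid) add the prefix fa-.
So gowkowkon → fagowkowkon.

fagowkowkon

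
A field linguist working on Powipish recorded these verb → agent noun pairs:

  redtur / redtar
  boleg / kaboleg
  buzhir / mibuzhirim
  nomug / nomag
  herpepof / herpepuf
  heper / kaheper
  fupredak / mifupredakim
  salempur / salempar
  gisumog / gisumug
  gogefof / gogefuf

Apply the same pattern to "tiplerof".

tipleruf

nomug and gisumog both end in -g yet inflect differently (nomag, gisumug), so the final letter is not what conditions the rule; the last vowel is.
"tiplerof" has last vowel 'o'. The stems whose last vowel is 'o' (gisumog → gisumug, gogefof → gogefuf, herpepof → herpepuf) change the last vowel to 'u'.
The other patterns: stems whose last vowel is 'u' change the last vowel to 'a'; stems whose last vowel is 'e' add the prefix ka-; stems whose last vowel is 'a' or 'i' add mi- … -im around the stem.
So tiplerof → tipleruf.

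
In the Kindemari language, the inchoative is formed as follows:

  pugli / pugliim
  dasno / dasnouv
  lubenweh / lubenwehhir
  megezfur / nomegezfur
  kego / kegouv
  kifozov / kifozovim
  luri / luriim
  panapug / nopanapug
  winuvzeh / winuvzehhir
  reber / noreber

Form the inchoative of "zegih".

zegihhir

reber and lubenweh both have last vowel 'e' yet inflect differently (noreber, lubenwehhir), so the last vowel is not what conditions the rule; the final letter is.
"zegih" ends in -h. The stems ending in -h (lubenweh → lubenwehhir, winuvzeh → winuvzehhir) double the final consonant and add -ir.
The other patterns: stems ending in -g or -r add the prefix no-; stems ending in -o add -uv; stems ending in -i or -v add -im.
So zegih → zegihhir.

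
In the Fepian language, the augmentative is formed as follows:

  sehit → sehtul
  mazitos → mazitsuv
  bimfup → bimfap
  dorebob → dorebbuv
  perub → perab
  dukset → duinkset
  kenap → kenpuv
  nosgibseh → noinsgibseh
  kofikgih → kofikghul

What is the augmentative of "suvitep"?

"suvitep" has last vowel 'e'. The stems whose last vowel is 'e' (dukset → duinkset, nosgibseh → noinsgibseh) insert -in- after the first vowel.
The other patterns: stems whose last vowel is 'u' change the last vowel to 'a'; stems whose last vowel is 'a' or 'o' delete the last vowel and add -uv; stems whose last vowel is 'i' delete the last vowel and add -ul.
So suvitep → suinvitep.

suinvitep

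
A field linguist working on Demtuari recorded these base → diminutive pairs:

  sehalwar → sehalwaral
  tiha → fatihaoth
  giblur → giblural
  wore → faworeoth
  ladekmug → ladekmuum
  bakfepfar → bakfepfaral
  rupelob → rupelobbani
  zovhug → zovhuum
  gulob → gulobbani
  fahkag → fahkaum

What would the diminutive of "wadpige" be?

"wadpige" ends in -e. The one such stem in the data (wore → faworeoth) adds fa- … -oth around the stem, so the same rule applies.
The other patterns: stems ending in -r add -al; stems ending in -g drop the final letter and add -um; stems ending in -b double the final consonant and add -ani.
So wadpige → fawadpigeoth.

fawadpigeoth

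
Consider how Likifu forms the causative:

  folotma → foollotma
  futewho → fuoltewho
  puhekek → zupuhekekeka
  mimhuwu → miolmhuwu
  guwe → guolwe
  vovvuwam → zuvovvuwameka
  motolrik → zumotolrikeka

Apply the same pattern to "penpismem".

guwe and puhekek both have last vowel 'e' yet inflect differently (guolwe, zupuhekekeka), so the last vowel is not what conditions the rule; whether the stem ends in a vowel or a consonant is.
"penpismem" ends in a consonant. The stems ending in a consonant (motolrik → zumotolrikeka, puhekek → zupuhekekeka, vovvuwam → zuvovvuwameka) add zu- … -eka around the stem.
The other pattern: stems ending in a vowel insert -ol- after the first vowel.
So penpismem → zupenpismemeka.

zupenpismemeka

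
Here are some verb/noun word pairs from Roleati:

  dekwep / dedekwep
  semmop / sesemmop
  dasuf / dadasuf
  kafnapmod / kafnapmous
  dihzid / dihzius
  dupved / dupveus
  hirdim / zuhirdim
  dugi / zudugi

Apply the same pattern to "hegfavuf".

semmop and kafnapmod both have last vowel 'o' yet inflect differently (sesemmop, kafnapmous), so the last vowel is not what conditions the rule; the final letter is.
"hegfavuf" ends in -f. The one such stem in the data (dasuf → dadasuf) repeats the first consonant+vowel as a prefix (as do dekwep, semmop), so the same rule applies.
The other patterns: stems ending in -d drop the final letter and add -us; stems ending in -i or -m add the prefix zu-.
So hegfavuf → hehegfavuf.

hehegfavuf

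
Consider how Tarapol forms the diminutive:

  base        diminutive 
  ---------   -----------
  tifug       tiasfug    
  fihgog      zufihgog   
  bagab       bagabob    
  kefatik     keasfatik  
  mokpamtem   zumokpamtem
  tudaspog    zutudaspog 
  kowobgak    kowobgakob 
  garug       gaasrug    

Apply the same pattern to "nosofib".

fihgog and garug both end in -g yet inflect differently (zufihgog, gaasrug), so the final letter is not what conditions the rule; the last vowel is.
"nosofib" has last vowel 'i'. The one such stem in the data (kefatik → keasfatik) inserts -as- after the first vowel (as do garug, tifug), so the same rule applies.
The other patterns: stems whose last vowel is 'e' or 'o' add the prefix zu-; stems whose last vowel is 'a' add -ob.
So nosofib → noassofib.

noassofib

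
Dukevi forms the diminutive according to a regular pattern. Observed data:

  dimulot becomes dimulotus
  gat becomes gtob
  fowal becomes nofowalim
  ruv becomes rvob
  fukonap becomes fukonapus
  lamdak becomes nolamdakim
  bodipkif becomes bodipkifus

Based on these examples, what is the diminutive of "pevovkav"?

gat and dimulot both end in -t yet inflect differently (gtob, dimulotus), so the final letter is not what conditions the rule; the number of vowels is.
"pevovkav" has 3 vowels. The stems with 3 vowels (dimulot → dimulotus, fukonap → fukonapus, bodipkif → bodipkifus) add -us.
The other patterns: stems with 1 vowel delete the last vowel and add -ob; stems with 2 vowels add no- … -im around the stem.
So pevovkav → pevovkavus.

pevovkavus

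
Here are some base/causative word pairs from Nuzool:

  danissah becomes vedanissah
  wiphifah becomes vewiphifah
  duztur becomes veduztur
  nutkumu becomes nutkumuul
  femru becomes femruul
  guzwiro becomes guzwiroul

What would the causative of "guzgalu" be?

guzgaluul

duztur and nutkumu both have last vowel 'u' yet inflect differently (veduztur, nutkumuul), so the last vowel is not what conditions the rule; whether the stem ends in a vowel or a consonant is.
"guzgalu" ends in a vowel. The stems ending in a vowel (nutkumu → nutkumuul, femru → femruul, guzwiro → guzwiroul) add -ul.
So guzgalu → guzgaluul.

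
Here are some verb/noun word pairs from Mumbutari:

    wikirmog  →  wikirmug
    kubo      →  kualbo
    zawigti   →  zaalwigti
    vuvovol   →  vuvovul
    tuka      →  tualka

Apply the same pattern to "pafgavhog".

kubo and wikirmog both have last vowel 'o' yet inflect differently (kualbo, wikirmug), so the last vowel is not what conditions the rule; whether the stem ends in a vowel or a consonant is.
"pafgavhog" ends in a consonant. The stems ending in a consonant (wikirmog → wikirmug, vuvovol → vuvovul) change the last vowel to 'u'.
The other pattern: stems ending in a vowel insert -al- after the first vowel.
So pafgavhog → pafgavhug.

pafgavhug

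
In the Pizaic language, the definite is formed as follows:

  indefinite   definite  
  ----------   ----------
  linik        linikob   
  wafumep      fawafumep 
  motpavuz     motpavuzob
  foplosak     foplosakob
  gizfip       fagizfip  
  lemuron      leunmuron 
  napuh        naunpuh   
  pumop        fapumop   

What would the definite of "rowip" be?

farowip

"rowip" ends in -p. The stems ending in -p (pumop → fapumop, wafumep → fawafumep, gizfip → fagizfip) add the prefix fa-.
So rowip → farowip.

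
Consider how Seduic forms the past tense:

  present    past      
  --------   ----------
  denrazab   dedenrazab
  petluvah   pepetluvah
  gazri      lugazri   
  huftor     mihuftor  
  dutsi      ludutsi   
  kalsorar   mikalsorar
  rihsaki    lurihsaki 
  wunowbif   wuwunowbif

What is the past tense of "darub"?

dadarub

gazri and wunowbif both have last vowel 'i' yet inflect differently (lugazri, wuwunowbif), so the last vowel is not what conditions the rule; the final letter is.
"darub" ends in -b. The one such stem in the data (denrazab → dedenrazab) repeats the first consonant+vowel as a prefix (as do wunowbif, petluvah), so the same rule applies.
So darub → dadarub.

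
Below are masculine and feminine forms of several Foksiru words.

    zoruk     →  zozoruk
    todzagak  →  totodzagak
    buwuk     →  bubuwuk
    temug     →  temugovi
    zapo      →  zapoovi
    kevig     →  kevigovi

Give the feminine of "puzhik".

"puzhik" ends in -k. The stems ending in -k (zoruk → zozoruk, todzagak → totodzagak, buwuk → bubuwuk) repeat the first consonant+vowel as a prefix.
The other pattern: stems ending in -g or -o add -ovi.
So puzhik → pupuzhik.

pupuzhik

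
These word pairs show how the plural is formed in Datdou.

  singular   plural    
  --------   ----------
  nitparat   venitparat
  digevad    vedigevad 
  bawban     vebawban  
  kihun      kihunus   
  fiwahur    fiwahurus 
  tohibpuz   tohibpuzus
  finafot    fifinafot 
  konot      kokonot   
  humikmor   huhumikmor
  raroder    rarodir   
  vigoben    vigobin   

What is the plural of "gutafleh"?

"gutafleh" has last vowel 'e'. The stems whose last vowel is 'e' (raroder → rarodir, vigoben → vigobin) change the last vowel to 'i'.
The other patterns: stems whose last vowel is 'a' add the prefix ve-; stems whose last vowel is 'u' add -us; stems whose last vowel is 'o' repeat the first consonant+vowel as a prefix.
So gutafleh → gutaflih.

gutaflih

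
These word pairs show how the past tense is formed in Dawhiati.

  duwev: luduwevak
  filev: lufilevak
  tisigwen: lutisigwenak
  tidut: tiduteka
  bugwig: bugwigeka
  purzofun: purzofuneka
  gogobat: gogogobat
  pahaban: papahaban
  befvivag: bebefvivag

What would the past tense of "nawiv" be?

tisigwen and purzofun both end in -n yet inflect differently (lutisigwenak, purzofuneka), so the final letter is not what conditions the rule; the last vowel is.
"nawiv" has last vowel 'i'. The one such stem in the data (bugwig → bugwigeka) adds -eka, so the same rule applies.
So nawiv → nawiveka.

nawiveka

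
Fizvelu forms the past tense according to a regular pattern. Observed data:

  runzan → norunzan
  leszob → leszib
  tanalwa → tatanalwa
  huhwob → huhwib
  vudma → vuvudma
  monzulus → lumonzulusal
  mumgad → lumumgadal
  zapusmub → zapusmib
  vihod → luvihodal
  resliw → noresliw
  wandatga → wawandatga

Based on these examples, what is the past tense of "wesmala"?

"wesmala" ends in -a. The stems ending in -a (vudma → vuvudma, tanalwa → tatanalwa, wandatga → wawandatga) repeat the first consonant+vowel as a prefix.
The other patterns: stems ending in -b change the last vowel to 'i'; stems ending in -d or -s add lu- … -al around the stem; stems ending in -n or -w add the prefix no-.
So wesmala → wewesmala.

wewesmala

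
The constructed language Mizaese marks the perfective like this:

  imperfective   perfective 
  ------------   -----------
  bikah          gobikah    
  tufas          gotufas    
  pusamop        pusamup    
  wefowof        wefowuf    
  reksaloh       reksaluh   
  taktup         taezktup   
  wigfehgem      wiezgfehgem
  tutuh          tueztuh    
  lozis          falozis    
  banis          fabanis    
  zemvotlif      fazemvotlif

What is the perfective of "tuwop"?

bikah and reksaloh both end in -h yet inflect differently (gobikah, reksaluh), so the final letter is not what conditions the rule; the last vowel is.
"tuwop" has last vowel 'o'. The stems whose last vowel is 'o' (pusamop → pusamup, wefowof → wefowuf, reksaloh → reksaluh) change the last vowel to 'u'.
So tuwop → tuwup.

tuwup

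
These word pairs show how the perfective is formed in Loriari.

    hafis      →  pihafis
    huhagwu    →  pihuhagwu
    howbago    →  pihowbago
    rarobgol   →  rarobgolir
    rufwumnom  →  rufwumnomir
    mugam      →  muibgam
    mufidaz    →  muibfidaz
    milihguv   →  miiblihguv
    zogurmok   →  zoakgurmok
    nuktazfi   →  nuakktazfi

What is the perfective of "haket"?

rufwumnom and mugam both end in -m yet inflect differently (rufwumnomir, muibgam), so the final letter is not what conditions the rule; the first letter is.
"haket" begins with h-. The stems beginning with h- (hafis → pihafis, huhagwu → pihuhagwu, howbago → pihowbago) add the prefix pi-.
The other patterns: stems beginning with r- add -ir; stems beginning with m- insert -ib- after the first vowel; stems beginning with n- or z- insert -ak- after the first vowel.
So haket → pihaket.

pihaket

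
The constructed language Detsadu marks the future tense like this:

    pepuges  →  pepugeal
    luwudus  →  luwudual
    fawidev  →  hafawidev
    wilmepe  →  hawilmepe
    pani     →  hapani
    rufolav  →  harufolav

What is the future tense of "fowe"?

hafowe

pepuges and wilmepe both have last vowel 'e' yet inflect differently (pepugeal, hawilmepe), so the last vowel is not what conditions the rule; the final letter is.
"fowe" ends in -e. The one such stem in the data (wilmepe → hawilmepe) adds the prefix ha-, so the same rule applies.
The other pattern: stems ending in -s drop the final letter and add -al.
So fowe → hafowe.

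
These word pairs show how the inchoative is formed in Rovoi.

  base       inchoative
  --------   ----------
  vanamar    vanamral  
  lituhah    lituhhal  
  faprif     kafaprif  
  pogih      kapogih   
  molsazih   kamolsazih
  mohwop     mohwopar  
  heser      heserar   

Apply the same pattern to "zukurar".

zukurral

"zukurar" has last vowel 'a'. The stems whose last vowel is 'a' (vanamar → vanamral, lituhah → lituhhal) delete the last vowel and add -al.
The other patterns: stems whose last vowel is 'i' add the prefix ka-; stems whose last vowel is 'e' or 'o' add -ar.
So zukurar → zukurral.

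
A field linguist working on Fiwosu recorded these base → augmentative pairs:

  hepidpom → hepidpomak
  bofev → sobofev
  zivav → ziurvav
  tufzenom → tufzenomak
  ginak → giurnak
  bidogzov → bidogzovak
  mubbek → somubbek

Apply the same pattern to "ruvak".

ruurvak

bidogzov and bofev both end in -v yet inflect differently (bidogzovak, sobofev), so the final letter is not what conditions the rule; the last vowel is.
"ruvak" has last vowel 'a'. The stems whose last vowel is 'a' (ginak → giurnak, zivav → ziurvav) insert -ur- after the first vowel.
So ruvak → ruurvak.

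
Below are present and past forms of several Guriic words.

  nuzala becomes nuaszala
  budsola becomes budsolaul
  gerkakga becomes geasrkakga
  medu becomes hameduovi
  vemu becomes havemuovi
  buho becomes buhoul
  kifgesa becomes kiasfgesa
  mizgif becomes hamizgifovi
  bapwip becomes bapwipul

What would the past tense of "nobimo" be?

"nobimo" begins with n-. The one such stem in the data (nuzala → nuaszala) inserts -as- after the first vowel (as do gerkakga, kifgesa), so the same rule applies.
So nobimo → noasbimo.

noasbimo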